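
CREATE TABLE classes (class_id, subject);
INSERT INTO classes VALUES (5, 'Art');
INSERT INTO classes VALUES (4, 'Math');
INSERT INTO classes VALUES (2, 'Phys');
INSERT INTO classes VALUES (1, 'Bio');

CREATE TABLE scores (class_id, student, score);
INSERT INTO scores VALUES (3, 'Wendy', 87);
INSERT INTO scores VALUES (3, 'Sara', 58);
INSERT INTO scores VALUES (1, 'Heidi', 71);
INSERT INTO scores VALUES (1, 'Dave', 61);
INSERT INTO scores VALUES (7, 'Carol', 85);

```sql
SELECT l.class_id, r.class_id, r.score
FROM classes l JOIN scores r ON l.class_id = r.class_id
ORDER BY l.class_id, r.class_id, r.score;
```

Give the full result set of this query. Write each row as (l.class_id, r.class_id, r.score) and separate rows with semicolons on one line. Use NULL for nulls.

INNER JOIN keeps only pairs where the ON condition holds.
Matching on l.class_id = r.class_id.
Matched pairs: 2.

(1, 1, 61); (1, 1, 71)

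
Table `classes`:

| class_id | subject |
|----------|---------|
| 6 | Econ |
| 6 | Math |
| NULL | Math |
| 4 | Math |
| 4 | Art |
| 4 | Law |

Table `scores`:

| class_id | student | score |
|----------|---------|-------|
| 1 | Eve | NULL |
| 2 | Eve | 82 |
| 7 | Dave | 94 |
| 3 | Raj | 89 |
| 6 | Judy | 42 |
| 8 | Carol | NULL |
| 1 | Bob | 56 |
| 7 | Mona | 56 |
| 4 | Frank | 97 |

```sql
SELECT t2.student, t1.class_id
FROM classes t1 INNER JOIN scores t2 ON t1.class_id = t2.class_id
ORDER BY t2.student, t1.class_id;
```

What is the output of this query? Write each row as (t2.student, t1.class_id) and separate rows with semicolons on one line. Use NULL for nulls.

(Frank, 4); (Frank, 4); (Frank, 4); (Judy, 6); (Judy, 6)

INNER JOIN keeps only pairs where the ON condition holds.
Matching on t1.class_id = t2.class_id. A NULL in a compared column never satisfies the condition.
- class_id=6: 1 matching t2 row(s), so 1 row(s) emitted.
- class_id=6: 1 matching t2 row(s), so 1 row(s) emitted.
- class_id=NULL: no matching t2 row, dropped.
- class_id=4: 1 matching t2 row(s), so 1 row(s) emitted.
- class_id=4: 1 matching t2 row(s), so 1 row(s) emitted.
- class_id=4: 1 matching t2 row(s), so 1 row(s) emitted.
After projecting and ordering:
t2.student | t1.class_id
Frank | 4
Frank | 4
Frank | 4
Judy | 6
Judy | 6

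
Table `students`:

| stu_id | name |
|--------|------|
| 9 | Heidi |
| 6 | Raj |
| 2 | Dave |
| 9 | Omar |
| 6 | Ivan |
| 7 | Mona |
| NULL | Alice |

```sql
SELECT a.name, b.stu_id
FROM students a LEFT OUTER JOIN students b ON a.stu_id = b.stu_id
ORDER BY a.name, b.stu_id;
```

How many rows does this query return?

LEFT JOIN keeps every row from `students a`; unmatched rows get NULL for `students b`'s columns.
Matching on a.stu_id = b.stu_id. A NULL in a compared column never satisfies the condition.
- a (stu_id=9) pairs with 2 row(s) of b.
- a (stu_id=6) pairs with 2 row(s) of b.
- a (stu_id=2) pairs with 1 row(s) of b.
- a (stu_id=9) pairs with 2 row(s) of b.
- a (stu_id=6) pairs with 2 row(s) of b.
- a (stu_id=7) pairs with 1 row(s) of b.
- a (stu_id=NULL) has no partner → padded with NULL.
Total: 10 matched + 1 padded = 11 rows.

11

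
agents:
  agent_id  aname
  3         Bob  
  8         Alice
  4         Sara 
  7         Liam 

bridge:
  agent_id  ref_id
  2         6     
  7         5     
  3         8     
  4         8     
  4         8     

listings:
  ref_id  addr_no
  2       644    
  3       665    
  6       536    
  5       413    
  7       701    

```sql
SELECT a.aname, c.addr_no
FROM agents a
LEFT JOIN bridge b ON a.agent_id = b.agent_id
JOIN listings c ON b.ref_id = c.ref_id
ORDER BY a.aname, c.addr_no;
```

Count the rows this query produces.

Joins associate left-to-right: agents LEFT JOIN bridge on agent_id gives 5 intermediate row(s).
Then INNER JOIN `listings c` on ref_id: keep only rows whose b.ref_id appears in c.
Result: 1 row(s).

1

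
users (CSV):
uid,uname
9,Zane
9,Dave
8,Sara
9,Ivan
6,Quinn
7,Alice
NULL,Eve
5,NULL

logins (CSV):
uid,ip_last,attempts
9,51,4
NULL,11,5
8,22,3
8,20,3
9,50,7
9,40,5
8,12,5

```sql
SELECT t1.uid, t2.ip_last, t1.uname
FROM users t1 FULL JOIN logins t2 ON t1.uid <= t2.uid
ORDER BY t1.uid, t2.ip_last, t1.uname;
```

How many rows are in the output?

FULL OUTER JOIN keeps every row from both sides; unmatched rows get NULL for the other side's columns.
Matching on t1.uid <= t2.uid. A NULL in a compared column never satisfies the condition.
Matched pairs: 33; unmatched t1 rows kept: 1; unmatched t2 rows kept: 1.
Total: 33 matched + 2 padded = 35 rows.

35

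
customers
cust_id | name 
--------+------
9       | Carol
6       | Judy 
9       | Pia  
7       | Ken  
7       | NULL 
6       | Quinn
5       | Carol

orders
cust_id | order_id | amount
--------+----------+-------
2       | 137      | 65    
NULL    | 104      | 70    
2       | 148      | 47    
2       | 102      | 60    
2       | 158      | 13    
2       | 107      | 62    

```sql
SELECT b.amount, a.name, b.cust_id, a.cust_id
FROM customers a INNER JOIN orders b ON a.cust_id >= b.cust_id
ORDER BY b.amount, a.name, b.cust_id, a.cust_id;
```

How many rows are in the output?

35

INNER JOIN keeps only pairs where the ON condition holds.
Matching on a.cust_id >= b.cust_id. A NULL in a compared column never satisfies the condition.
- a row (cust_id=9): matches 5 b row(s) → 5 output row(s).
- a row (cust_id=6): matches 5 b row(s) → 5 output row(s).
- a row (cust_id=9): matches 5 b row(s) → 5 output row(s).
- a row (cust_id=7): matches 5 b row(s) → 5 output row(s).
- a row (cust_id=7): matches 5 b row(s) → 5 output row(s).
- a row (cust_id=6): matches 5 b row(s) → 5 output row(s).
- a row (cust_id=5): matches 5 b row(s) → 5 output row(s).
Total: 35 rows.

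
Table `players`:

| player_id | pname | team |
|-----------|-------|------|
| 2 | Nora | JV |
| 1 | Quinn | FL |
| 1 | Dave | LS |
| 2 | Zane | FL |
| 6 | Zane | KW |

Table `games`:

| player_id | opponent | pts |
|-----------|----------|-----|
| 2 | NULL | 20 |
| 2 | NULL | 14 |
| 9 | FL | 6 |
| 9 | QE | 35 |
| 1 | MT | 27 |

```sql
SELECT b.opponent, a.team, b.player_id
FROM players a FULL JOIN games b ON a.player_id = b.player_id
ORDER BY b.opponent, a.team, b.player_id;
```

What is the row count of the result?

9

FULL OUTER JOIN keeps every row from both sides; unmatched rows get NULL for the other side's columns.
Matching on a.player_id = b.player_id.
Matched pairs: 6; unmatched a rows kept: 1; unmatched b rows kept: 2.
Total: 6 matched + 3 padded = 9 rows.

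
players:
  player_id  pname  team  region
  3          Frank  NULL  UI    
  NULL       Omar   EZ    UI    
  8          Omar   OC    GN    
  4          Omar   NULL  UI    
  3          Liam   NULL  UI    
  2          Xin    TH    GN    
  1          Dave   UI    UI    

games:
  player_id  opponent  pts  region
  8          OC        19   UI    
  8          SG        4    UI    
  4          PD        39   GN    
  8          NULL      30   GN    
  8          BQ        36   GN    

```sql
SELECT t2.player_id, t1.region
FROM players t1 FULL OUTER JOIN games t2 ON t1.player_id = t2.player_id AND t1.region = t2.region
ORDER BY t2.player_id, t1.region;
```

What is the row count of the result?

11

FULL OUTER JOIN keeps every row from both sides; unmatched rows get NULL for the other side's columns.
Matching on t1.player_id = t2.player_id AND t1.region = t2.region. A NULL in a compared column never satisfies the condition.
Matched pairs: 2; unmatched t1 rows kept: 6; unmatched t2 rows kept: 3.
Total: 2 matched + 9 padded = 11 rows.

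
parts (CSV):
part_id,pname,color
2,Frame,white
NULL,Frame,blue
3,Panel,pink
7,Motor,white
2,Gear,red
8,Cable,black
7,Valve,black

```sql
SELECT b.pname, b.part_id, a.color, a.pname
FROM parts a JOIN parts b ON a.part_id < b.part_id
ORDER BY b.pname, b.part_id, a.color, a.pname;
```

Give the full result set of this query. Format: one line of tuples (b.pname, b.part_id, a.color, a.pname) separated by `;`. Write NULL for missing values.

INNER JOIN keeps only pairs where the ON condition holds.
Matching on a.part_id < b.part_id. A NULL in a compared column never satisfies the condition.
Matched pairs: 13.

(Cable, 8, black, Valve); (Cable, 8, pink, Panel); (Cable, 8, red, Gear); (Cable, 8, white, Frame); (Cable, 8, white, Motor); (Motor, 7, pink, Panel); (Motor, 7, red, Gear); (Motor, 7, white, Frame); (Panel, 3, red, Gear); (Panel, 3, white, Frame); (Valve, 7, pink, Panel); (Valve, 7, red, Gear); (Valve, 7, white, Frame)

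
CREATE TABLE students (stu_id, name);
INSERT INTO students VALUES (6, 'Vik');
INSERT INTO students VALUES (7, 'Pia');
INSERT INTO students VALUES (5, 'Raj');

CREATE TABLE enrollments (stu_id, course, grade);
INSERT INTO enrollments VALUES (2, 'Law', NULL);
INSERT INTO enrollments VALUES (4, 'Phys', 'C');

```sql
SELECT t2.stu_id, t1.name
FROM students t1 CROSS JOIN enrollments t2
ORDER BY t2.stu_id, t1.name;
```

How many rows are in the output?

CROSS JOIN pairs every row of `students` with every row of `enrollments`: 3 × 2 = 6 rows.

6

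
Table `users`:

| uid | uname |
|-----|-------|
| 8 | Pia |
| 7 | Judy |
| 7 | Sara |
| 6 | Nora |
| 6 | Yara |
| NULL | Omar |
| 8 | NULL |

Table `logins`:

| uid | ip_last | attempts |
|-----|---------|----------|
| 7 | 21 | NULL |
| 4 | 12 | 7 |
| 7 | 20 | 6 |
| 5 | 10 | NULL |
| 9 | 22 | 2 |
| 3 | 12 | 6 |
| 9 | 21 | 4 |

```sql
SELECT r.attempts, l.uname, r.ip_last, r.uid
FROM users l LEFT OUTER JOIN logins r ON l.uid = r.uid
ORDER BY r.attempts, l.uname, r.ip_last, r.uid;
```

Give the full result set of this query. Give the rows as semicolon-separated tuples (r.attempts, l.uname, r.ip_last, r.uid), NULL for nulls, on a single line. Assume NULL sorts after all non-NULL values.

LEFT JOIN keeps every row from `users`; unmatched rows get NULL for `logins`'s columns.
Matching on l.uid = r.uid. A NULL in a compared column never satisfies the condition.
Matched pairs: 4; unmatched l rows kept: 5.

(6, Judy, 20, 7); (6, Sara, 20, 7); (NULL, Judy, 21, 7); (NULL, Nora, NULL, NULL); (NULL, Omar, NULL, NULL); (NULL, Pia, NULL, NULL); (NULL, Sara, 21, 7); (NULL, Yara, NULL, NULL); (NULL, NULL, NULL, NULL)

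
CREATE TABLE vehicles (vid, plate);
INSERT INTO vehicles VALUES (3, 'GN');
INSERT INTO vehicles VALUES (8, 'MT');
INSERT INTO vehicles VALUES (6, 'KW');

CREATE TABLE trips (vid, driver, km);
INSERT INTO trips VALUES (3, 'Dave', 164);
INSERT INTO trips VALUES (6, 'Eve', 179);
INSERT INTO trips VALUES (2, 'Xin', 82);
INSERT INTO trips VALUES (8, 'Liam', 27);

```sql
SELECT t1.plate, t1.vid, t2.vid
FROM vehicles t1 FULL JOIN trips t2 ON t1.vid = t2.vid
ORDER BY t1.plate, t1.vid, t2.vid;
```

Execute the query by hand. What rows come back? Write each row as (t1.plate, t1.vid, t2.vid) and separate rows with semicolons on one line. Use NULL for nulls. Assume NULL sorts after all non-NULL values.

FULL OUTER JOIN keeps every row from both sides; unmatched rows get NULL for the other side's columns.
Matching on t1.vid = t2.vid.
- t1 row (vid=3): matches 1 t2 row(s) → 1 output row(s).
- t1 row (vid=8): matches 1 t2 row(s) → 1 output row(s).
- t1 row (vid=6): matches 1 t2 row(s) → 1 output row(s).
- plus 1 unmatched t2 row(s), each kept with NULL t1 columns.
After projecting and ordering:
t1.plate | t1.vid | t2.vid
GN | 3 | 3
KW | 6 | 6
MT | 8 | 8
NULL | NULL | 2

(GN, 3, 3); (KW, 6, 6); (MT, 8, 8); (NULL, NULL, 2)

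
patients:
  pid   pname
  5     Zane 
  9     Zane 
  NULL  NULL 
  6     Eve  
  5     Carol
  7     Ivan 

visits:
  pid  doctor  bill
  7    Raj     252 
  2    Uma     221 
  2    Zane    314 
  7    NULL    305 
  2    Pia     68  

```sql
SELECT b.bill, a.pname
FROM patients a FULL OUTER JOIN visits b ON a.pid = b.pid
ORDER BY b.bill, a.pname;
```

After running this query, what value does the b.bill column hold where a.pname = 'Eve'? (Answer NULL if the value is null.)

NULL

FULL OUTER JOIN keeps every row from both sides; unmatched rows get NULL for the other side's columns.
Matching on a.pid = b.pid. A NULL in a compared column never satisfies the condition.
Matched pairs: 2; unmatched a rows kept: 5; unmatched b rows kept: 3.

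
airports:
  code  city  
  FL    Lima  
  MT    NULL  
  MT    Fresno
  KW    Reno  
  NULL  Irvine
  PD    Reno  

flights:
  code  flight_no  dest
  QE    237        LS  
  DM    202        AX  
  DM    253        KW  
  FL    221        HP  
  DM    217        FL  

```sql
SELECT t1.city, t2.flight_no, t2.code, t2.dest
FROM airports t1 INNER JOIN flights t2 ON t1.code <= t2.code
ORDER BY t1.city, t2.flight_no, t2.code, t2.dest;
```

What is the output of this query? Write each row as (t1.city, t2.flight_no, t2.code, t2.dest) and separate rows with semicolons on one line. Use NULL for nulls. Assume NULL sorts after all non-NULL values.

INNER JOIN keeps only pairs where the ON condition holds.
Matching on t1.code <= t2.code. A NULL in a compared column never satisfies the condition.
- t1[0] code=FL → 2 match(es) in t2 → 2 row(s).
- t1[1] code=MT → 1 match(es) in t2 → 1 row(s).
- t1[2] code=MT → 1 match(es) in t2 → 1 row(s).
- t1[3] code=KW → 1 match(es) in t2 → 1 row(s).
- t1[4] code=NULL → no match; dropped.
- t1[5] code=PD → 1 match(es) in t2 → 1 row(s).
After projecting and ordering:
t1.city | t2.flight_no | t2.code | t2.dest
Fresno | 237 | QE | LS
Lima | 221 | FL | HP
Lima | 237 | QE | LS
Reno | 237 | QE | LS
Reno | 237 | QE | LS
NULL | 237 | QE | LS

(Fresno, 237, QE, LS); (Lima, 221, FL, HP); (Lima, 237, QE, LS); (Reno, 237, QE, LS); (Reno, 237, QE, LS); (NULL, 237, QE, LS)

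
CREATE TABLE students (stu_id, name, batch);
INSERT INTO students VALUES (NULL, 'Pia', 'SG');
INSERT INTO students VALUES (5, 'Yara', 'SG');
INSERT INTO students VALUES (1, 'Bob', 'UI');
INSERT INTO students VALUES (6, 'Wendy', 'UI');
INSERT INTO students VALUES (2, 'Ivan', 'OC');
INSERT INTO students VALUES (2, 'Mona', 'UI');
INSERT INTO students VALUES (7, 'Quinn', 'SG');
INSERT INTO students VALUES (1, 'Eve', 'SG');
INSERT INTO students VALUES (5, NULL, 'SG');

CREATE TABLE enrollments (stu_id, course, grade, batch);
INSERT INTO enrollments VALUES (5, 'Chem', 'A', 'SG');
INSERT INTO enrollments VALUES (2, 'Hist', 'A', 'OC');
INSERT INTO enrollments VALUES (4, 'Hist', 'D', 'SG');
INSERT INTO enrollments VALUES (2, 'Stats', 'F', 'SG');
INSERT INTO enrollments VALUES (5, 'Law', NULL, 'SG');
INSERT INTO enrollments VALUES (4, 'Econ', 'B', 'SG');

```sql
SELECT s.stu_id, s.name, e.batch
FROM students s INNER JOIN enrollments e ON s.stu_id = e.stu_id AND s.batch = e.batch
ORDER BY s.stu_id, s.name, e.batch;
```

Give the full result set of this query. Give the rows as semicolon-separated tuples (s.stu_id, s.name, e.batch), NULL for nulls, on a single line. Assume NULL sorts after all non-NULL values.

(2, Ivan, OC); (5, Yara, SG); (5, Yara, SG); (5, NULL, SG); (5, NULL, SG)

INNER JOIN keeps only pairs where the ON condition holds.
Matching on s.stu_id = e.stu_id AND s.batch = e.batch. A NULL in a compared column never satisfies the condition.
- s row (stu_id=NULL, batch=SG): no match → dropped.
- s row (stu_id=5, batch=SG): matches 2 e row(s) → 2 output row(s).
- s row (stu_id=1, batch=UI): no match → dropped.
- s row (stu_id=6, batch=UI): no match → dropped.
- s row (stu_id=2, batch=OC): matches 1 e row(s) → 1 output row(s).
- s row (stu_id=2, batch=UI): no match → dropped.
- s row (stu_id=7, batch=SG): no match → dropped.
- s row (stu_id=1, batch=SG): no match → dropped.
- s row (stu_id=5, batch=SG): matches 2 e row(s) → 2 output row(s).
After projecting and ordering:
s.stu_id | s.name | e.batch
2 | Ivan | OC
5 | Yara | SG
5 | Yara | SG
5 | NULL | SG
5 | NULL | SG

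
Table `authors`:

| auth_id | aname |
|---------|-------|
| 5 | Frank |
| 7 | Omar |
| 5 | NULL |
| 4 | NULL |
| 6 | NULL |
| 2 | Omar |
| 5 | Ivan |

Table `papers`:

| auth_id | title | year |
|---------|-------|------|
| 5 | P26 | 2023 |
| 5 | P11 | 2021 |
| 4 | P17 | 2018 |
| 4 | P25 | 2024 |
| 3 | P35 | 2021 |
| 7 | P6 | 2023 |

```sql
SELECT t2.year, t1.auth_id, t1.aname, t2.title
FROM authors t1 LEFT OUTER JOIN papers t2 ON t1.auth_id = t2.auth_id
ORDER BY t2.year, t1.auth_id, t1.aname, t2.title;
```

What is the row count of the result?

11

LEFT JOIN keeps every row from `authors`; unmatched rows get NULL for `papers`'s columns.
Matching on t1.auth_id = t2.auth_id.
- t1[0] auth_id=5 → 2 match(es) in t2 → 2 row(s).
- t1[1] auth_id=7 → 1 match(es) in t2 → 1 row(s).
- t1[2] auth_id=5 → 2 match(es) in t2 → 2 row(s).
- t1[3] auth_id=4 → 2 match(es) in t2 → 2 row(s).
- t1[4] auth_id=6 → no match; kept with NULLs on the t2 side.
- t1[5] auth_id=2 → no match; kept with NULLs on the t2 side.
- t1[6] auth_id=5 → 2 match(es) in t2 → 2 row(s).
Total: 9 matched + 2 padded = 11 rows.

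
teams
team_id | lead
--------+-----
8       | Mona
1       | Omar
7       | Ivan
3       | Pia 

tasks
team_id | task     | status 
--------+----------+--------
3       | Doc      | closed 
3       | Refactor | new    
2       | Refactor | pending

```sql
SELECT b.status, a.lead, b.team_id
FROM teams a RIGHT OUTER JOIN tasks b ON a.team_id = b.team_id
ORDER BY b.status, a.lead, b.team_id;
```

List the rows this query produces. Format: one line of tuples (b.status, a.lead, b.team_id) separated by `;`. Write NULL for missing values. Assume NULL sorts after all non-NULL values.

RIGHT JOIN keeps every row from `tasks`; unmatched rows get NULL for `teams`'s columns.
Matching on a.team_id = b.team_id.
Matched pairs: 2; unmatched b rows kept: 1.

(closed, Pia, 3); (new, Pia, 3); (pending, NULL, 2)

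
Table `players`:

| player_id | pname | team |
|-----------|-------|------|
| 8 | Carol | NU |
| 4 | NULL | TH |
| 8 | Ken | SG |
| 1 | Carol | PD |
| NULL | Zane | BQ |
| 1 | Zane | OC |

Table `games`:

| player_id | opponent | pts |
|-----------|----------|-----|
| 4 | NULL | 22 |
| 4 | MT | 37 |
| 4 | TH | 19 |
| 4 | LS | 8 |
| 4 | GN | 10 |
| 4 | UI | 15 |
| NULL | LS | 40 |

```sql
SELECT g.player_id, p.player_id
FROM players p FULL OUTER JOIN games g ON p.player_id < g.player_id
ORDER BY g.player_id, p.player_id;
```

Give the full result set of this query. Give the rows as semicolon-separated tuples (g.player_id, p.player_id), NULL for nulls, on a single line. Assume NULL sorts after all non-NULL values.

(4, 1); (4, 1); (4, 1); (4, 1); (4, 1); (4, 1); (4, 1); (4, 1); (4, 1); (4, 1); (4, 1); (4, 1); (NULL, 4); (NULL, 8); (NULL, 8); (NULL, NULL); (NULL, NULL)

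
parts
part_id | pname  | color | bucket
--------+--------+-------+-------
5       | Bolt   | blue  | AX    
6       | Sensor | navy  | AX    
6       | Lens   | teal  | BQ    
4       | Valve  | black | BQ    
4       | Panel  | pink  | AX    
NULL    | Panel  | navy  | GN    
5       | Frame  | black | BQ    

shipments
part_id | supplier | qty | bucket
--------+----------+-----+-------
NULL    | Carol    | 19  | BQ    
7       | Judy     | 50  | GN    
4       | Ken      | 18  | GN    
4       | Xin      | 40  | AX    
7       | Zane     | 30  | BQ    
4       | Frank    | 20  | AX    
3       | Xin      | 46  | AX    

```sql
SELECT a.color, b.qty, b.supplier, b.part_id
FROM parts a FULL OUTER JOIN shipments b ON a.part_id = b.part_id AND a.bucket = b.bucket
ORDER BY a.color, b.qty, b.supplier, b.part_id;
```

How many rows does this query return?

13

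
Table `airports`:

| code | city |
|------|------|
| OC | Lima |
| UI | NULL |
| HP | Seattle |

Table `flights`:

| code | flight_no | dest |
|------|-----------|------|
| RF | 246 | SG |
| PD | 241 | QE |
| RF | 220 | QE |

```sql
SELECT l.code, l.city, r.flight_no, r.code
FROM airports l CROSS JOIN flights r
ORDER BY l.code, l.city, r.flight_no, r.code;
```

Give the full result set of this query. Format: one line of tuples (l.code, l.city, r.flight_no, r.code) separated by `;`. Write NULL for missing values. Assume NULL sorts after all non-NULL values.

(HP, Seattle, 220, RF); (HP, Seattle, 241, PD); (HP, Seattle, 246, RF); (OC, Lima, 220, RF); (OC, Lima, 241, PD); (OC, Lima, 246, RF); (UI, NULL, 220, RF); (UI, NULL, 241, PD); (UI, NULL, 246, RF)

CROSS JOIN pairs every row of `airports` with every row of `flights`: 3 × 3 = 9 rows.
After projecting and ordering:
l.code | l.city | r.flight_no | r.code
HP | Seattle | 220 | RF
HP | Seattle | 241 | PD
HP | Seattle | 246 | RF
OC | Lima | 220 | RF
OC | Lima | 241 | PD
OC | Lima | 246 | RF
UI | NULL | 220 | RF
UI | NULL | 241 | PD
UI | NULL | 246 | RF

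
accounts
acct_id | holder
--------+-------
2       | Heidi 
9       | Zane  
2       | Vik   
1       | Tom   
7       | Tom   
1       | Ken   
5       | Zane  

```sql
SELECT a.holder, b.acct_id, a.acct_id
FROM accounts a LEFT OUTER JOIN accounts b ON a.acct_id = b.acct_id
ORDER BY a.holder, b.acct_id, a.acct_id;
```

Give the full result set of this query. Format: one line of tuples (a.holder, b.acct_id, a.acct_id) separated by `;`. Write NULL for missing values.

LEFT JOIN keeps every row from `accounts a`; unmatched rows get NULL for `accounts b`'s columns.
Matching on a.acct_id = b.acct_id.
- a row (acct_id=2): matches 2 b row(s) → 2 output row(s).
- a row (acct_id=9): matches 1 b row(s) → 1 output row(s).
- a row (acct_id=2): matches 2 b row(s) → 2 output row(s).
- a row (acct_id=1): matches 2 b row(s) → 2 output row(s).
- a row (acct_id=7): matches 1 b row(s) → 1 output row(s).
- a row (acct_id=1): matches 2 b row(s) → 2 output row(s).
- a row (acct_id=5): matches 1 b row(s) → 1 output row(s).

(Heidi, 2, 2); (Heidi, 2, 2); (Ken, 1, 1); (Ken, 1, 1); (Tom, 1, 1); (Tom, 1, 1); (Tom, 7, 7); (Vik, 2, 2); (Vik, 2, 2); (Zane, 5, 5); (Zane, 9, 9)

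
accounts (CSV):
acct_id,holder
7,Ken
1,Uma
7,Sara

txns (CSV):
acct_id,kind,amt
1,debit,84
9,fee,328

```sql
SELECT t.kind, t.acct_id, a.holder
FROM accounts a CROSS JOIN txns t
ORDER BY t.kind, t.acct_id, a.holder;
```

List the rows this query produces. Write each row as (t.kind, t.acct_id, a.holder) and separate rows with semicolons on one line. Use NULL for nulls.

CROSS JOIN pairs every row of `accounts` with every row of `txns`: 3 × 2 = 6 rows.
After projecting and ordering:
t.kind | t.acct_id | a.holder
debit | 1 | Ken
debit | 1 | Sara
debit | 1 | Uma
fee | 9 | Ken
fee | 9 | Sara
fee | 9 | Uma

(debit, 1, Ken); (debit, 1, Sara); (debit, 1, Uma); (fee, 9, Ken); (fee, 9, Sara); (fee, 9, Uma)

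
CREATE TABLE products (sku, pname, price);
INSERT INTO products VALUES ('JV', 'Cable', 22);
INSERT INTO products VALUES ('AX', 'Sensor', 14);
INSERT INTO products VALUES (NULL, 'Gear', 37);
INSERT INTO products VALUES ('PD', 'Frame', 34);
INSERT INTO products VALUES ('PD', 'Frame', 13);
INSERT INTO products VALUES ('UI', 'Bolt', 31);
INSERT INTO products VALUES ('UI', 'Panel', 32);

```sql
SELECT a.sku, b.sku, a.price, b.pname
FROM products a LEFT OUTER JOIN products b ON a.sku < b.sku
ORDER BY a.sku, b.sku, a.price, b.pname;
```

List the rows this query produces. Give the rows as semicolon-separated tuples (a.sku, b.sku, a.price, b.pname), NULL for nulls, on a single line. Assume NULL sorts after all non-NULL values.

LEFT JOIN keeps every row from `products a`; unmatched rows get NULL for `products b`'s columns.
Matching on a.sku < b.sku. A NULL in a compared column never satisfies the condition.
- a row (sku=JV): matches 4 b row(s) → 4 output row(s).
- a row (sku=AX): matches 5 b row(s) → 5 output row(s).
- a row (sku=NULL): no match → kept, b columns NULL.
- a row (sku=PD): matches 2 b row(s) → 2 output row(s).
- a row (sku=PD): matches 2 b row(s) → 2 output row(s).
- a row (sku=UI): no match → kept, b columns NULL.
- a row (sku=UI): no match → kept, b columns NULL.

(AX, JV, 14, Cable); (AX, PD, 14, Frame); (AX, PD, 14, Frame); (AX, UI, 14, Bolt); (AX, UI, 14, Panel); (JV, PD, 22, Frame); (JV, PD, 22, Frame); (JV, UI, 22, Bolt); (JV, UI, 22, Panel); (PD, UI, 13, Bolt); (PD, UI, 13, Panel); (PD, UI, 34, Bolt); (PD, UI, 34, Panel); (UI, NULL, 31, NULL); (UI, NULL, 32, NULL); (NULL, NULL, 37, NULL)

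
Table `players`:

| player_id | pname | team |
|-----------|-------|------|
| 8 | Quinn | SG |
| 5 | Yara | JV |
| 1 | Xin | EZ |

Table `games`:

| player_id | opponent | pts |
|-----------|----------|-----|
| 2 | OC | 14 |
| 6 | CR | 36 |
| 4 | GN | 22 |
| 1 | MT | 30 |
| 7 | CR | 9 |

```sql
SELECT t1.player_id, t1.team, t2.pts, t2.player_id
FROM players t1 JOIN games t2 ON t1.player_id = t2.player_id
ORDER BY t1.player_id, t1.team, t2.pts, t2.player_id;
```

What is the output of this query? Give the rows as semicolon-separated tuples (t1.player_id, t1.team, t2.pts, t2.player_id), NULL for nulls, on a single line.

INNER JOIN keeps only pairs where the ON condition holds.
Matching on t1.player_id = t2.player_id.
- t1[0] player_id=8 → no match; dropped.
- t1[1] player_id=5 → no match; dropped.
- t1[2] player_id=1 → 1 match(es) in t2 → 1 row(s).
After projecting and ordering:
t1.player_id | t1.team | t2.pts | t2.player_id
1 | EZ | 30 | 1

(1, EZ, 30, 1)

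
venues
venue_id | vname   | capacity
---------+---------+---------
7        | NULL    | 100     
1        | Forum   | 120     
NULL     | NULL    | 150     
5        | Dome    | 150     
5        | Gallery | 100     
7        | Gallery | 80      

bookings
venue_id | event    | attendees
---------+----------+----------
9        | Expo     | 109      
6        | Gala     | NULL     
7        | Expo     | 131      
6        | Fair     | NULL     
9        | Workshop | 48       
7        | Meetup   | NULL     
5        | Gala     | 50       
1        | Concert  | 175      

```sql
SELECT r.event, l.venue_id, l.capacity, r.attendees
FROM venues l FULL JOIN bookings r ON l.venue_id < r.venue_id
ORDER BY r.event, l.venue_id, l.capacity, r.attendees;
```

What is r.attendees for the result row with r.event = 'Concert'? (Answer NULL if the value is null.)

FULL OUTER JOIN keeps every row from both sides; unmatched rows get NULL for the other side's columns.
Matching on l.venue_id < r.venue_id. A NULL in a compared column never satisfies the condition.
Matched pairs: 23; unmatched l rows kept: 1; unmatched r rows kept: 1.

175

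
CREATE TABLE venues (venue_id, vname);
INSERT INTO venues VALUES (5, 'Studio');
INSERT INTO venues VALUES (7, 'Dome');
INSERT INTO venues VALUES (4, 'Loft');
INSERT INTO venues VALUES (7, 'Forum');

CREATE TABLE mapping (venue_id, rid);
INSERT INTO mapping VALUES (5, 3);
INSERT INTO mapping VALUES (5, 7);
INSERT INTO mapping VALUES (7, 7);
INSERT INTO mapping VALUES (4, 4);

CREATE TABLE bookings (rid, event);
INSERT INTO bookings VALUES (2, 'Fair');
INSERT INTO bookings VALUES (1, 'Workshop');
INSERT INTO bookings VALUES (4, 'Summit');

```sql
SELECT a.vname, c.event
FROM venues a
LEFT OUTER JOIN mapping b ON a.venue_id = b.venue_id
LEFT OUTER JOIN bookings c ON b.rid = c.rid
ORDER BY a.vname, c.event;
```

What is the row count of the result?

5

Step 1 — a LEFT JOIN b on venue_id → 5 row(s).
Then LEFT JOIN `bookings c` on rid: each of those 5 rows is kept; rows whose b.rid has no match in c get NULL for c's columns.
Result: 5 row(s).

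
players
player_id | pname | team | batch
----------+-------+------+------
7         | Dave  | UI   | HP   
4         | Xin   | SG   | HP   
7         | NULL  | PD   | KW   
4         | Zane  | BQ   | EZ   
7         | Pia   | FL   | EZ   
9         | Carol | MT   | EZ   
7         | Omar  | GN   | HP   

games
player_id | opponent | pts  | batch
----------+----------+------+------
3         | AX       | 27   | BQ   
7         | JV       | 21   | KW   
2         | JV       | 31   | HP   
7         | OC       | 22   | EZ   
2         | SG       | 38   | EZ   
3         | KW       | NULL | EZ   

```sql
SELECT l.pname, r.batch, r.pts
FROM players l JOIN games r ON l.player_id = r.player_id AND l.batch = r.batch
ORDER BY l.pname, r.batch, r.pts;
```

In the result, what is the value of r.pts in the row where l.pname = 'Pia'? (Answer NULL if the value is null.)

INNER JOIN keeps only pairs where the ON condition holds.
Matching on l.player_id = r.player_id AND l.batch = r.batch.
Matched pairs: 2.

22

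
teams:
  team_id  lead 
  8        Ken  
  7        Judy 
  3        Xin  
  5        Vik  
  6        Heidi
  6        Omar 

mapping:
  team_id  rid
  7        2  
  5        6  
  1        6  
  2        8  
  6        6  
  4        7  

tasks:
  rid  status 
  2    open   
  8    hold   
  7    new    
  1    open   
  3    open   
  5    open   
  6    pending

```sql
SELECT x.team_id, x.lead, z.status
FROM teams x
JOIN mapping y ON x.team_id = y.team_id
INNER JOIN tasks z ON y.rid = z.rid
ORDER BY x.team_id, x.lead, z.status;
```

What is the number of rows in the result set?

4

Step 1 — x INNER JOIN y on team_id → 4 row(s).
Then INNER JOIN `tasks z` on rid: keep only rows whose y.rid appears in z.
Result: 4 row(s).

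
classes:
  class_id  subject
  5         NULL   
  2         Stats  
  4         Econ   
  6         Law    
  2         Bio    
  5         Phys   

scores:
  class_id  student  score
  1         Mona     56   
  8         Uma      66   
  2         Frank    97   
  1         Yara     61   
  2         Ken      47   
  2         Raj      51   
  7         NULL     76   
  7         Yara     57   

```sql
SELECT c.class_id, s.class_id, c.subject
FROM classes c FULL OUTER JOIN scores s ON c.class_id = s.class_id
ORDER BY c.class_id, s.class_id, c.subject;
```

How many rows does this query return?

15

FULL OUTER JOIN keeps every row from both sides; unmatched rows get NULL for the other side's columns.
Matching on c.class_id = s.class_id.
Matched pairs: 6; unmatched c rows kept: 4; unmatched s rows kept: 5.
Total: 6 matched + 9 padded = 15 rows.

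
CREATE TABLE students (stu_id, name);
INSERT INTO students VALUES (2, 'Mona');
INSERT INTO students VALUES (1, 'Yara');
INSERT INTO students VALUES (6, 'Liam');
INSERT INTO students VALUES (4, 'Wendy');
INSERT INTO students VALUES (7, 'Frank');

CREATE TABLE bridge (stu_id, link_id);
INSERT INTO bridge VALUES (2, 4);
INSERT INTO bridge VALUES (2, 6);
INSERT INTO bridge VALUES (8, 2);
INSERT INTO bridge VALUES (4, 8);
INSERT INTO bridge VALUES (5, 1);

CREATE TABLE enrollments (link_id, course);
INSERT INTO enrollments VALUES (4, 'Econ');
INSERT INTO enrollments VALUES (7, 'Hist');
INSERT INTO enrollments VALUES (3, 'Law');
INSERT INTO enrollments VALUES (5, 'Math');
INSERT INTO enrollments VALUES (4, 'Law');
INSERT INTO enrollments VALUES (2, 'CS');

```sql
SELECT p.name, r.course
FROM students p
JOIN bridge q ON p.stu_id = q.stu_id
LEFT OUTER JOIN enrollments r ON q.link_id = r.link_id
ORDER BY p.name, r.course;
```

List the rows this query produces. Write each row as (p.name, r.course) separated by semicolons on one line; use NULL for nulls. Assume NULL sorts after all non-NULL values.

Evaluate left to right. First `students p INNER JOIN bridge q` on stu_id: 3 row(s).
Then LEFT JOIN `enrollments r` on link_id: each of those 3 rows is kept; rows whose q.link_id has no match in r get NULL for r's columns.

(Mona, Econ); (Mona, Law); (Mona, NULL); (Wendy, NULL)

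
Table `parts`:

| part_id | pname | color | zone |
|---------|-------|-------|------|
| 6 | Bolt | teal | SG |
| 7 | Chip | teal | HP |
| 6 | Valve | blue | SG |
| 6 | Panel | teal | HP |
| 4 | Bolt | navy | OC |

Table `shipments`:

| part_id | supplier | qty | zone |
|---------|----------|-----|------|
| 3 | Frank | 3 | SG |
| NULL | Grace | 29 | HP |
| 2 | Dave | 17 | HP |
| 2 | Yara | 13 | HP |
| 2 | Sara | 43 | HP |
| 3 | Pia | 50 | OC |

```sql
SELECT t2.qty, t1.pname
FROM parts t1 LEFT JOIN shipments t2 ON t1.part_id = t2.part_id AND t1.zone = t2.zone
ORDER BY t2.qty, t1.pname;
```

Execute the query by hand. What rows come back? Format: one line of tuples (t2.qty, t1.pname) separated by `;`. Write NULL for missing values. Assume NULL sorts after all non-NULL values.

(NULL, Bolt); (NULL, Bolt); (NULL, Chip); (NULL, Panel); (NULL, Valve)

LEFT JOIN keeps every row from `parts`; unmatched rows get NULL for `shipments`'s columns.
Matching on t1.part_id = t2.part_id AND t1.zone = t2.zone. A NULL in a compared column never satisfies the condition.
Matched pairs: 0; unmatched t1 rows kept: 5.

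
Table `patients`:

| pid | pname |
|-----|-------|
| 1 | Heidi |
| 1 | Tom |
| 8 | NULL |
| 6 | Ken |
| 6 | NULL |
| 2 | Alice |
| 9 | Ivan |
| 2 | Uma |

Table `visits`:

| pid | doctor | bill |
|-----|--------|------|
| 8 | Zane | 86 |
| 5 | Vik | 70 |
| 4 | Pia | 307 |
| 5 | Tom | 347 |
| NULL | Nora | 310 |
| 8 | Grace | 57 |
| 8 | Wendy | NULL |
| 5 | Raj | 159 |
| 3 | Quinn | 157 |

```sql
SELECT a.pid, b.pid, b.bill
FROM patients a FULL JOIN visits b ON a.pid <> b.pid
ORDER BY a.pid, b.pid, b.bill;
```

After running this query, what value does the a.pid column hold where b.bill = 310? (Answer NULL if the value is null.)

FULL OUTER JOIN keeps every row from both sides; unmatched rows get NULL for the other side's columns.
Matching on a.pid <> b.pid. A NULL in a compared column never satisfies the condition.
- pid=1: 8 matching b row(s), so 8 row(s) emitted.
- pid=1: 8 matching b row(s), so 8 row(s) emitted.
- pid=8: 5 matching b row(s), so 5 row(s) emitted.
- pid=6: 8 matching b row(s), so 8 row(s) emitted.
- pid=6: 8 matching b row(s), so 8 row(s) emitted.
- pid=2: 8 matching b row(s), so 8 row(s) emitted.
- pid=9: 8 matching b row(s), so 8 row(s) emitted.
- pid=2: 8 matching b row(s), so 8 row(s) emitted.
- plus 1 unmatched b row(s), each kept with NULL a columns.

NULL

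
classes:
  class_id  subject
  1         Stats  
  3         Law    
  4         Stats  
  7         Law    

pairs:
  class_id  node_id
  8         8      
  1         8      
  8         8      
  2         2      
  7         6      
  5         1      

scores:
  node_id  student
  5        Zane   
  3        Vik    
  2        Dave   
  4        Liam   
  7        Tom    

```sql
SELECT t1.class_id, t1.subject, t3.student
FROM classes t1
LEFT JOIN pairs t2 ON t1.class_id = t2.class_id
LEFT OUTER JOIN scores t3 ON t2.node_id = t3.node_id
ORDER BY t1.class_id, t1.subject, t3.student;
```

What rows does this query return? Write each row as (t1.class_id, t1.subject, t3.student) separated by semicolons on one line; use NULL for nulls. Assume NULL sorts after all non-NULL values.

(1, Stats, NULL); (3, Law, NULL); (4, Stats, NULL); (7, Law, NULL)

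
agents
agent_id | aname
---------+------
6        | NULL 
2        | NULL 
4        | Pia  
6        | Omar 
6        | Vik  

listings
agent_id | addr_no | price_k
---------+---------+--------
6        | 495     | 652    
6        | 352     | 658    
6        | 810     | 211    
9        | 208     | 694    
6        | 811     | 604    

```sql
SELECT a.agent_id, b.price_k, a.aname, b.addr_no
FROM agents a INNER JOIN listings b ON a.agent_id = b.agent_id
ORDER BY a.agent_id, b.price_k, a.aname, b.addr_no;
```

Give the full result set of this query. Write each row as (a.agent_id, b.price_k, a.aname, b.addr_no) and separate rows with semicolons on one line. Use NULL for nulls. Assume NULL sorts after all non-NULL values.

INNER JOIN keeps only pairs where the ON condition holds.
Matching on a.agent_id = b.agent_id.
- agent_id=6: 4 matching b row(s), so 4 row(s) emitted.
- agent_id=2: no matching b row, dropped.
- agent_id=4: no matching b row, dropped.
- agent_id=6: 4 matching b row(s), so 4 row(s) emitted.
- agent_id=6: 4 matching b row(s), so 4 row(s) emitted.

(6, 211, Omar, 810); (6, 211, Vik, 810); (6, 211, NULL, 810); (6, 604, Omar, 811); (6, 604, Vik, 811); (6, 604, NULL, 811); (6, 652, Omar, 495); (6, 652, Vik, 495); (6, 652, NULL, 495); (6, 658, Omar, 352); (6, 658, Vik, 352); (6, 658, NULL, 352)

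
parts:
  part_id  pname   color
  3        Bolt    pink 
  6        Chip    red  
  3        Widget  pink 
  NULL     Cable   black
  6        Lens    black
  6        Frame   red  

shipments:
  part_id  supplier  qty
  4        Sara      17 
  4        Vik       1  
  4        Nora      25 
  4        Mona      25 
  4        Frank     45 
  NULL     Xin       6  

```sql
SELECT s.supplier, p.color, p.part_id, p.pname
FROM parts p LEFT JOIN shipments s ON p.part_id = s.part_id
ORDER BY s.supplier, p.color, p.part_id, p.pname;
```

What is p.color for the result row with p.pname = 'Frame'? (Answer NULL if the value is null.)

LEFT JOIN keeps every row from `parts`; unmatched rows get NULL for `shipments`'s columns.
Matching on p.part_id = s.part_id. A NULL in a compared column never satisfies the condition.
- p[0] part_id=3 → no match; kept with NULLs on the s side.
- p[1] part_id=6 → no match; kept with NULLs on the s side.
- p[2] part_id=3 → no match; kept with NULLs on the s side.
- p[3] part_id=NULL → no match; kept with NULLs on the s side.
- p[4] part_id=6 → no match; kept with NULLs on the s side.
- p[5] part_id=6 → no match; kept with NULLs on the s side.

red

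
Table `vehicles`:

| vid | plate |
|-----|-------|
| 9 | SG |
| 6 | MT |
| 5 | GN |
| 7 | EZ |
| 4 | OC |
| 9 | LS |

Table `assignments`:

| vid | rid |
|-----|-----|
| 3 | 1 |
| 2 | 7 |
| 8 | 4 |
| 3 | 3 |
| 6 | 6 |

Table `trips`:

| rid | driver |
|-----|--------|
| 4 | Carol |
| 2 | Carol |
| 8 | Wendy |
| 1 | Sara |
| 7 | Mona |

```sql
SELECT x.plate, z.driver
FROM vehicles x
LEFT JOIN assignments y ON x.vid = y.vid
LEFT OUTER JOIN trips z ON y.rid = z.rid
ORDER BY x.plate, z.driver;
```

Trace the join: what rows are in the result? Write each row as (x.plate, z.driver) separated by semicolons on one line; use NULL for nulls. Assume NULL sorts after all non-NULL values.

(EZ, NULL); (GN, NULL); (LS, NULL); (MT, NULL); (OC, NULL); (SG, NULL)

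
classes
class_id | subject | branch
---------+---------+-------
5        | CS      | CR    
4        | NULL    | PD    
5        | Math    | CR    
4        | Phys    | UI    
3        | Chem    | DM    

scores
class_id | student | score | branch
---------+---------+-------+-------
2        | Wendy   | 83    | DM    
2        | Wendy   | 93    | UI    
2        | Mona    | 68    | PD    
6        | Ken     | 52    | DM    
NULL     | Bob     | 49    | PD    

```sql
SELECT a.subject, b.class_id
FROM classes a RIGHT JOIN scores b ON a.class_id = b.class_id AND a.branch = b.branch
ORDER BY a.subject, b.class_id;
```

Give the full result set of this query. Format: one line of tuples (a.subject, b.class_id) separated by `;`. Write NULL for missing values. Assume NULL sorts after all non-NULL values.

RIGHT JOIN keeps every row from `scores`; unmatched rows get NULL for `classes`'s columns.
Matching on a.class_id = b.class_id AND a.branch = b.branch. A NULL in a compared column never satisfies the condition.
Matched pairs: 0; unmatched b rows kept: 5.

(NULL, 2); (NULL, 2); (NULL, 2); (NULL, 6); (NULL, NULL)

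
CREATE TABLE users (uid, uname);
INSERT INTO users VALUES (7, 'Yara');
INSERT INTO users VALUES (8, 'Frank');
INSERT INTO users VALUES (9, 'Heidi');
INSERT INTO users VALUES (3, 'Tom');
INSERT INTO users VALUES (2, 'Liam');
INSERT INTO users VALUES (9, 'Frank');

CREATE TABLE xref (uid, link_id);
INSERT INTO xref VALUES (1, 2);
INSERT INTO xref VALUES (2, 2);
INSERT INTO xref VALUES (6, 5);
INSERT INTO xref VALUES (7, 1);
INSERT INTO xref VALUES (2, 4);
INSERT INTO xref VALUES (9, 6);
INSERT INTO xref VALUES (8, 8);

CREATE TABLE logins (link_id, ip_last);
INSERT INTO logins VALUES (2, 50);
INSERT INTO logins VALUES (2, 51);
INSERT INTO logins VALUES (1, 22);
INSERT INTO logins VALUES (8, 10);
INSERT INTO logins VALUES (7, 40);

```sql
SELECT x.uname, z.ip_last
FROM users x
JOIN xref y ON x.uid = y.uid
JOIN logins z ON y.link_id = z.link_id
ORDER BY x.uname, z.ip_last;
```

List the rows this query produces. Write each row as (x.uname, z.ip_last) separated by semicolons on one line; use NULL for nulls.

(Frank, 10); (Liam, 50); (Liam, 51); (Yara, 22)

Evaluate left to right. First `users x INNER JOIN xref y` on uid: 6 row(s).
Then INNER JOIN `logins z` on link_id: keep only rows whose y.link_id appears in z.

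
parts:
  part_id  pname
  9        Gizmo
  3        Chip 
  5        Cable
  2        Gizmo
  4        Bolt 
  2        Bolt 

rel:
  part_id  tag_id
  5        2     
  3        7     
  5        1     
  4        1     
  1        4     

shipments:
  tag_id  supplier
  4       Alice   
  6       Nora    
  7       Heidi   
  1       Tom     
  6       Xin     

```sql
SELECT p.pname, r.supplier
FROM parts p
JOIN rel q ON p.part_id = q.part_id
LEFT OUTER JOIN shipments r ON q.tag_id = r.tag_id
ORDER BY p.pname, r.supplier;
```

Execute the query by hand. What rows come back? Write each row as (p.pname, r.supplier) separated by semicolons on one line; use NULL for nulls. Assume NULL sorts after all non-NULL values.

(Bolt, Tom); (Cable, Tom); (Cable, NULL); (Chip, Heidi)

Evaluate left to right. First `parts p INNER JOIN rel q` on part_id: 4 row(s).
Then LEFT JOIN `shipments r` on tag_id: each of those 4 rows is kept; rows whose q.tag_id has no match in r get NULL for r's columns.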